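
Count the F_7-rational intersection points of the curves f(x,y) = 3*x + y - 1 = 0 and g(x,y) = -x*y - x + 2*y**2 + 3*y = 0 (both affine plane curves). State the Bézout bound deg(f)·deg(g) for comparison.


Common zeros: {(6, 4)}; count = 1; Bézout bound = 2.

deg(f) = 1, deg(g) = 2, so Bézout bound = 2.
Scan x ∈ F_7. For each x, list the y ∈ F_7 with f(x, y) ≡ 0 and those with g(x, y) ≡ 0 (mod 7); the common zeros in that column are the intersection.
  x = 0: f ≡ 0 at y ∈ {1}; g ≡ 0 at y ∈ {0, 2}; common: ∅.
  x = 1: f ≡ 0 at y ∈ {5}; g ≡ 0 at y ∈ ∅; common: ∅.
  x = 2: f ≡ 0 at y ∈ {2}; g ≡ 0 at y ∈ ∅; common: ∅.
  x = 3: f ≡ 0 at y ∈ {6}; g ≡ 0 at y ∈ ∅; common: ∅.
  x = 4: f ≡ 0 at y ∈ {3}; g ≡ 0 at y ∈ ∅; common: ∅.
  x = 5: f ≡ 0 at y ∈ {0}; g ≡ 0 at y ∈ {3, 5}; common: ∅.
  x = 6: f ≡ 0 at y ∈ {4}; g ≡ 0 at y ∈ {1, 4}; common: {4}.
Collecting: common zeros = {(6, 4)}, so the count is 1.
Comparison with the Bézout bound: 1 ≤ 2 = deg(f)·deg(g), as expected for curves with no common component (the affine F_7-count falls short of the bound because intersections may lie at infinity, over extension fields, or carry multiplicity).


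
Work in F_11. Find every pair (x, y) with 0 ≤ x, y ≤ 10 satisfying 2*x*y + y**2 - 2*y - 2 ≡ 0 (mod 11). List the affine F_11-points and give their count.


Affine F_11-points: {(0, 6), (0, 7), (2, 4), (2, 5), (4, 8), (6, 2), (6, 10), (7, 1), (7, 9), (9, 3)}; count = 10.

For each of the 121 pairs (x, y) ∈ F_11², evaluate f(x, y) mod 11. Record the zeros.
  x = 0: [0↦9, 1↦8, 2↦9, 3↦1, 4↦6, 5↦2, 6↦0, 7↦0, 8↦2, 9↦6, 10↦1]  zeros at y ∈ {6, 7}
  x = 1: [0↦9, 1↦10, 2↦2, 3↦7, 4↦3, 5↦1, 6↦1, 7↦3, 8↦7, 9↦2, 10↦10]  zeros at y ∈ ∅
  x = 2: [0↦9, 1↦1, 2↦6, 3↦2, 4↦0, 5↦0, 6↦2, 7↦6, 8↦1, 9↦9, 10↦8]  zeros at y ∈ {4, 5}
  x = 3: [0↦9, 1↦3, 2↦10, 3↦8, 4↦8, 5↦10, 6↦3, 7↦9, 8↦6, 9↦5, 10↦6]  zeros at y ∈ ∅
  x = 4: [0↦9, 1↦5, 2↦3, 3↦3, 4↦5, 5↦9, 6↦4, 7↦1, 8↦0, 9↦1, 10↦4]  zeros at y ∈ {8}
  x = 5: [0↦9, 1↦7, 2↦7, 3↦9, 4↦2, 5↦8, 6↦5, 7↦4, 8↦5, 9↦8, 10↦2]  zeros at y ∈ ∅
  x = 6: [0↦9, 1↦9, 2↦0, 3↦4, 4↦10, 5↦7, 6↦6, 7↦7, 8↦10, 9↦4, 10↦0]  zeros at y ∈ {2, 10}
  x = 7: [0↦9, 1↦0, 2↦4, 3↦10, 4↦7, 5↦6, 6↦7, 7↦10, 8↦4, 9↦0, 10↦9]  zeros at y ∈ {1, 9}
  x = 8: [0↦9, 1↦2, 2↦8, 3↦5, 4↦4, 5↦5, 6↦8, 7↦2, 8↦9, 9↦7, 10↦7]  zeros at y ∈ ∅
  x = 9: [0↦9, 1↦4, 2↦1, 3↦0, 4↦1, 5↦4, 6↦9, 7↦5, 8↦3, 9↦3, 10↦5]  zeros at y ∈ {3}
  x = 10: [0↦9, 1↦6, 2↦5, 3↦6, 4↦9, 5↦3, 6↦10, 7↦8, 8↦8, 9↦10, 10↦3]  zeros at y ∈ ∅
Collecting zeros: affine points = {(0, 6), (0, 7), (2, 4), (2, 5), (4, 8), (6, 2), (6, 10), (7, 1), (7, 9), (9, 3)}.
Total count |C(F_11)_aff| = 10.


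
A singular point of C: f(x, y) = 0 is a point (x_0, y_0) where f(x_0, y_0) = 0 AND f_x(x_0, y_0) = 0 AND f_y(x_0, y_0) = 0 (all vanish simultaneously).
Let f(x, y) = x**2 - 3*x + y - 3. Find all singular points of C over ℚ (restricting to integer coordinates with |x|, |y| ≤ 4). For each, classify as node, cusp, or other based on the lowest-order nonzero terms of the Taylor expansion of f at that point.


No singular points in the scanned grid; C is smooth there.

Compute partial derivatives:
  f_x = 2*x - 3.
  f_y = 1.
f_y = 1 is a nonzero constant, so f_y never vanishes: no point (x, y) can satisfy f = f_x = f_y = 0. In particular no (x, y) ∈ {−4, ..., 4}² is singular; the curve is smooth.


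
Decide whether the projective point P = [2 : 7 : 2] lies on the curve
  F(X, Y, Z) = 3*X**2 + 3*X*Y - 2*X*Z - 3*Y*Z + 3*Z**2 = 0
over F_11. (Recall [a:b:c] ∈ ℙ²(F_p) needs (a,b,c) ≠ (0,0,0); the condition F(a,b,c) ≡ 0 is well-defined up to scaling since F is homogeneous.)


F(2,7,2) ≡ 5 (mod 11); P is NOT on the curve.

Evaluate F(2, 7, 2) term-by-term (mod 11).
  3*X**2 ↦ 3·4·1·1 = 12
  3*X*Y ↦ 3·2·7·1 = 42
  -2*X*Z ↦ -2·2·1·2 = -8
  -3*Y*Z ↦ -3·1·7·2 = -42
  3*Z**2 ↦ 3·1·1·4 = 12
Sum: F(2, 7, 2) = (12) + (42) + (-8) + (-42) + (12) = 16.
Reducing mod 11: 16 ≡ 5 (mod 11).
Since F(a, b, c) ≡ 5 ≠ 0 (mod 11), P does NOT lie on the curve.


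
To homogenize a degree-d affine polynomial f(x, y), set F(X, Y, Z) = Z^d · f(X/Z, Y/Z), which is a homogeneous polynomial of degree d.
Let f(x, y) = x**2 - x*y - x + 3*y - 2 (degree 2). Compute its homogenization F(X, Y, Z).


F(X, Y, Z) = X**2 - X*Y - X*Z + 3*Y*Z - 2*Z**2

deg(f) = 2.
Substitute x = X/Z, y = Y/Z into f, then multiply by Z^2.
  monomial 1·x^2·y^0 ↦ 1·X^2·Y^0·Z^0.
  monomial -1·x^1·y^1 ↦ -1·X^1·Y^1·Z^0.
  monomial -1·x^1·y^0 ↦ -1·X^1·Y^0·Z^1.
  monomial 3·x^0·y^1 ↦ 3·X^0·Y^1·Z^1.
  monomial -2·x^0·y^0 ↦ -2·X^0·Y^0·Z^2.
Collecting: F(X, Y, Z) = X**2 - X*Y - X*Z + 3*Y*Z - 2*Z**2.


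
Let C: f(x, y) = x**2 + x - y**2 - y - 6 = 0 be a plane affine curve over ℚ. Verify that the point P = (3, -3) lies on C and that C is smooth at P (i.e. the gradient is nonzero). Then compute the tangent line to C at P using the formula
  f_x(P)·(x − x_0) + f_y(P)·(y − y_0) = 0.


Tangent line at P: 7*x + 5*y - 6 = 0.

Step 1: f(3, -3) = 0, so P lies on C.
Step 2: partial derivatives
  f_x(x, y) = 2*x + 1, f_y(x, y) = -2*y - 1.
  f_x(P) = 7, f_y(P) = 5 (gradient nonzero, so P is smooth).
Step 3: tangent line at P: 7·(x − 3) + 5·(y − -3) = 0.
Expanding: 7*x + 5*y - 6 = 0.


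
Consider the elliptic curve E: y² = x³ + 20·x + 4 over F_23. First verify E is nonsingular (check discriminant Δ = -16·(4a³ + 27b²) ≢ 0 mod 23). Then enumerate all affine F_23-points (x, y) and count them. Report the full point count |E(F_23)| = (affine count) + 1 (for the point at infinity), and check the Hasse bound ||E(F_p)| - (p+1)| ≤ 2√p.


Affine points = {(0, 2), (0, 21), (1, 5), (1, 18), (2, 11), (2, 12), (6, 8), (6, 15), (7, 2), (7, 21), (8, 3), (8, 20), (9, 4), (9, 19), (10, 10), (10, 13), (13, 0), (16, 2), (16, 21), (17, 6), (17, 17), (18, 3), (18, 20), (20, 3), (20, 20), (21, 5), (21, 18), (22, 11), (22, 12)}; affine count = 29; |E(F_23)| = 30.

Discriminant check: Δ ∝ 4a³ + 27b² = 4·20³ + 27·4² = 4·8000 + 27·16 ≡ 2 (mod 23). Nonzero ⇒ E is nonsingular.
For each x ∈ F_23, compute rhs = x³ + 20·x + 4 mod 23, then count y ∈ F_23 with y² ≡ rhs.
  x = 0: rhs = 4, matching y values: 2, 21 (2 points).
  x = 1: rhs = 2, matching y values: 5, 18 (2 points).
  x = 2: rhs = 6, matching y values: 11, 12 (2 points).
  x = 3: rhs = 22, matching y values: none (0 points).
  x = 4: rhs = 10, matching y values: none (0 points).
  x = 5: rhs = 22, matching y values: none (0 points).
  x = 6: rhs = 18, matching y values: 8, 15 (2 points).
  x = 7: rhs = 4, matching y values: 2, 21 (2 points).
  x = 8: rhs = 9, matching y values: 3, 20 (2 points).
  x = 9: rhs = 16, matching y values: 4, 19 (2 points).
  x = 10: rhs = 8, matching y values: 10, 13 (2 points).
  x = 11: rhs = 14, matching y values: none (0 points).
  x = 12: rhs = 17, matching y values: none (0 points).
  x = 13: rhs = 0, matching y values: 0 (1 points).
  x = 14: rhs = 15, matching y values: none (0 points).
  x = 15: rhs = 22, matching y values: none (0 points).
  x = 16: rhs = 4, matching y values: 2, 21 (2 points).
  x = 17: rhs = 13, matching y values: 6, 17 (2 points).
  x = 18: rhs = 9, matching y values: 3, 20 (2 points).
  x = 19: rhs = 21, matching y values: none (0 points).
  x = 20: rhs = 9, matching y values: 3, 20 (2 points).
  x = 21: rhs = 2, matching y values: 5, 18 (2 points).
  x = 22: rhs = 6, matching y values: 11, 12 (2 points).
Total affine count: 29.
Full point count |E(F_23)| = 29 + 1 = 30.
Hasse bound: |30 − (23+1)| = |6| = 6 ≤ 2√23 ≈ 9.5917 ✓.


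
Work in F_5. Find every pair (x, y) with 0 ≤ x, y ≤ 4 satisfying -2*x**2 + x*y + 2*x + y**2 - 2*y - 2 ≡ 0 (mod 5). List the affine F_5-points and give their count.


Affine F_5-points: {(1, 2), (1, 4), (2, 1), (2, 4)}; count = 4.

For each of the 25 pairs (x, y) ∈ F_5², evaluate f(x, y) mod 5. Record the zeros.
  x = 0: [0↦3, 1↦2, 2↦3, 3↦1, 4↦1]  zeros at y ∈ ∅
  x = 1: [0↦3, 1↦3, 2↦0, 3↦4, 4↦0]  zeros at y ∈ {2, 4}
  x = 2: [0↦4, 1↦0, 2↦3, 3↦3, 4↦0]  zeros at y ∈ {1, 4}
  x = 3: [0↦1, 1↦3, 2↦2, 3↦3, 4↦1]  zeros at y ∈ ∅
  x = 4: [0↦4, 1↦2, 2↦2, 3↦4, 4↦3]  zeros at y ∈ ∅
Collecting zeros: affine points = {(1, 2), (1, 4), (2, 1), (2, 4)}.
Total count |C(F_5)_aff| = 4.


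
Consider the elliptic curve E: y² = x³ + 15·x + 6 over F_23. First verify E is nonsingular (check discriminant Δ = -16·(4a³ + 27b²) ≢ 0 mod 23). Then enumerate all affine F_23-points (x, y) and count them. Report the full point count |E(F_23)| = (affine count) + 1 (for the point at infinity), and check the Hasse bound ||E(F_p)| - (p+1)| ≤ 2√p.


Affine points = {(0, 11), (0, 12), (3, 3), (3, 20), (6, 6), (6, 17), (10, 11), (10, 12), (13, 11), (13, 12), (14, 4), (14, 19), (15, 8), (15, 15), (16, 8), (16, 15), (18, 6), (18, 17), (20, 7), (20, 16), (22, 6), (22, 17)}; affine count = 22; |E(F_23)| = 23.

Discriminant check: Δ ∝ 4a³ + 27b² = 4·15³ + 27·6² = 4·3375 + 27·36 ≡ 5 (mod 23). Nonzero ⇒ E is nonsingular.
For each x ∈ F_23, compute rhs = x³ + 15·x + 6 mod 23, then count y ∈ F_23 with y² ≡ rhs.
  x = 0: rhs = 6, matching y values: 11, 12 (2 points).
  x = 1: rhs = 22, matching y values: none (0 points).
  x = 2: rhs = 21, matching y values: none (0 points).
  x = 3: rhs = 9, matching y values: 3, 20 (2 points).
  x = 4: rhs = 15, matching y values: none (0 points).
  x = 5: rhs = 22, matching y values: none (0 points).
  x = 6: rhs = 13, matching y values: 6, 17 (2 points).
  x = 7: rhs = 17, matching y values: none (0 points).
  x = 8: rhs = 17, matching y values: none (0 points).
  x = 9: rhs = 19, matching y values: none (0 points).
  x = 10: rhs = 6, matching y values: 11, 12 (2 points).
  x = 11: rhs = 7, matching y values: none (0 points).
  x = 12: rhs = 5, matching y values: none (0 points).
  x = 13: rhs = 6, matching y values: 11, 12 (2 points).
  x = 14: rhs = 16, matching y values: 4, 19 (2 points).
  x = 15: rhs = 18, matching y values: 8, 15 (2 points).
  x = 16: rhs = 18, matching y values: 8, 15 (2 points).
  x = 17: rhs = 22, matching y values: none (0 points).
  x = 18: rhs = 13, matching y values: 6, 17 (2 points).
  x = 19: rhs = 20, matching y values: none (0 points).
  x = 20: rhs = 3, matching y values: 7, 16 (2 points).
  x = 21: rhs = 14, matching y values: none (0 points).
  x = 22: rhs = 13, matching y values: 6, 17 (2 points).
Total affine count: 22.
Full point count |E(F_23)| = 22 + 1 = 23.
Hasse bound: |23 − (23+1)| = |-1| = 1 ≤ 2√23 ≈ 9.5917 ✓.


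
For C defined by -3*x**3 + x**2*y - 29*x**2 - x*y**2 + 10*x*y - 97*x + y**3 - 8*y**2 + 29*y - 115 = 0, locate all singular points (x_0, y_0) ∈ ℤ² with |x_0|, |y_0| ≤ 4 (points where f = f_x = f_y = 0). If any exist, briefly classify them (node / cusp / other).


Singular points: {(-3, 2)}; classification: cusp.

Compute partial derivatives:
  f_x = -9*x**2 + 2*x*y - 58*x - y**2 + 10*y - 97.
  f_y = x**2 - 2*x*y + 10*x + 3*y**2 - 16*y + 29.
Scan x_0 ∈ {−4, ..., 4}. For each x_0, f_y(x_0, y) is a polynomial in y; find its integer roots y ∈ {−4, ..., 4}, then test f_x and f at those candidates.
  x = -4: f_y(-4, y) = 3*y**2 - 8*y + 5; vanishes at y ∈ {1}. (-4, 1): f_x = -8 ≠ 0.
  x = -3: f_y(-3, y) = 3*y**2 - 10*y + 8; vanishes at y ∈ {2}. (-3, 2): f_x = 0, f = 0 — SINGULAR.
  x = -2: f_y(-2, y) = 3*y**2 - 12*y + 13; no integer root y with |y| ≤ 4.
  x = -1: f_y(-1, y) = 3*y**2 - 14*y + 20; no integer root y with |y| ≤ 4.
  x = 0: f_y(0, y) = 3*y**2 - 16*y + 29; no integer root y with |y| ≤ 4.
  x = 1: f_y(1, y) = 3*y**2 - 18*y + 40; no integer root y with |y| ≤ 4.
  x = 2: f_y(2, y) = 3*y**2 - 20*y + 53; no integer root y with |y| ≤ 4.
  x = 3: f_y(3, y) = 3*y**2 - 22*y + 68; no integer root y with |y| ≤ 4.
  x = 4: f_y(4, y) = 3*y**2 - 24*y + 85; no integer root y with |y| ≤ 4.
Only singular point on the grid: (-3, 2).
Classify: substitute x = -3 + u, y = 2 + v and expand: f = -3*u**3 + u**2*v - u*v**2 + v**3 + v**2.
No constant or linear terms (consistent with a singular point). Quadratic part: v**2. Cubic part: -3*u**3 + u**2*v - u*v**2 + v**3.
The quadratic part v**2 is a perfect square, so there is a single (double) tangent line v = 0, i.e. y = 2. Restricting the cubic part to that line (v = 0) leaves -3*u**3 ≠ 0, so f is not divisible by v and the branch is v² ≈ 3*u**3 to lowest order — this is a cusp.
Classification: cusp.


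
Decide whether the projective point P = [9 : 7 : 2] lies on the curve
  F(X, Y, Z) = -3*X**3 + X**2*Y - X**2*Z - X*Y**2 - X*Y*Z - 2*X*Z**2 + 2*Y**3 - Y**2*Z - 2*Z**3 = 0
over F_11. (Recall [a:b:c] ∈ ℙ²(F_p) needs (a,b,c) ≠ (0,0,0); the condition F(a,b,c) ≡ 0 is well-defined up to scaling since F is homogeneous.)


F(9,7,2) ≡ 10 (mod 11); P is NOT on the curve.

Evaluate F(9, 7, 2) term-by-term (mod 11).
  -3*X**3 ↦ -3·729·1·1 = -2187
  X**2*Y ↦ 1·81·7·1 = 567
  -X**2*Z ↦ -1·81·1·2 = -162
  -X*Y**2 ↦ -1·9·49·1 = -441
  -X*Y*Z ↦ -1·9·7·2 = -126
  -2*X*Z**2 ↦ -2·9·1·4 = -72
  2*Y**3 ↦ 2·1·343·1 = 686
  -Y**2*Z ↦ -1·1·49·2 = -98
  -2*Z**3 ↦ -2·1·1·8 = -16
Sum: F(9, 7, 2) = (-2187) + (567) + (-162) + (-441) + (-126) + (-72) + (686) + (-98) + (-16) = -1849.
Reducing mod 11: -1849 ≡ 10 (mod 11).
Since F(a, b, c) ≡ 10 ≠ 0 (mod 11), P does NOT lie on the curve.


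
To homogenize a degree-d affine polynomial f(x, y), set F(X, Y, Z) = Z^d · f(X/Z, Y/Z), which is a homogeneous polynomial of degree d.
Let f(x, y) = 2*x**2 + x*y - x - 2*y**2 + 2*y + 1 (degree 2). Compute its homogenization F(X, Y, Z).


F(X, Y, Z) = 2*X**2 + X*Y - X*Z - 2*Y**2 + 2*Y*Z + Z**2

deg(f) = 2.
Substitute x = X/Z, y = Y/Z into f, then multiply by Z^2.
  monomial 2·x^2·y^0 ↦ 2·X^2·Y^0·Z^0.
  monomial 1·x^1·y^1 ↦ 1·X^1·Y^1·Z^0.
  monomial -1·x^1·y^0 ↦ -1·X^1·Y^0·Z^1.
  monomial -2·x^0·y^2 ↦ -2·X^0·Y^2·Z^0.
  monomial 2·x^0·y^1 ↦ 2·X^0·Y^1·Z^1.
  monomial 1·x^0·y^0 ↦ 1·X^0·Y^0·Z^2.
Collecting: F(X, Y, Z) = 2*X**2 + X*Y - X*Z - 2*Y**2 + 2*Y*Z + Z**2.


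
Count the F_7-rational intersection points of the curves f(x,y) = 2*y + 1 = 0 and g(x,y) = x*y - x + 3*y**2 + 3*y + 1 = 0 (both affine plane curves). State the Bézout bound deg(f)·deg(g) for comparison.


Common zeros: {(6, 3)}; count = 1; Bézout bound = 2.

deg(f) = 1, deg(g) = 2, so Bézout bound = 2.
Scan x ∈ F_7. For each x, list the y ∈ F_7 with f(x, y) ≡ 0 and those with g(x, y) ≡ 0 (mod 7); the common zeros in that column are the intersection.
  x = 0: f ≡ 0 at y ∈ {3}; g ≡ 0 at y ∈ {1, 5}; common: ∅.
  x = 1: f ≡ 0 at y ∈ {3}; g ≡ 0 at y ∈ {0, 1}; common: ∅.
  x = 2: f ≡ 0 at y ∈ {3}; g ≡ 0 at y ∈ {1, 2}; common: ∅.
  x = 3: f ≡ 0 at y ∈ {3}; g ≡ 0 at y ∈ {1, 4}; common: ∅.
  x = 4: f ≡ 0 at y ∈ {3}; g ≡ 0 at y ∈ {1, 6}; common: ∅.
  x = 5: f ≡ 0 at y ∈ {3}; g ≡ 0 at y ∈ {1}; common: ∅.
  x = 6: f ≡ 0 at y ∈ {3}; g ≡ 0 at y ∈ {1, 3}; common: {3}.
Collecting: common zeros = {(6, 3)}, so the count is 1.
Comparison with the Bézout bound: 1 ≤ 2 = deg(f)·deg(g), as expected for curves with no common component (the affine F_7-count falls short of the bound because intersections may lie at infinity, over extension fields, or carry multiplicity).


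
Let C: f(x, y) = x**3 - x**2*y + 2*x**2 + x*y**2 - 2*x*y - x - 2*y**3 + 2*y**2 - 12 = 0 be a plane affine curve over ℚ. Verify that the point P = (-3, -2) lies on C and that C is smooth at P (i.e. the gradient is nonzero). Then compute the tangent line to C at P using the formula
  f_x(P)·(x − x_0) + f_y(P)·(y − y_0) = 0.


Tangent line at P: 10*x - 23*y - 16 = 0.

Step 1: f(-3, -2) = 0, so P lies on C.
Step 2: partial derivatives
  f_x(x, y) = 3*x**2 - 2*x*y + 4*x + y**2 - 2*y - 1, f_y(x, y) = -x**2 + 2*x*y - 2*x - 6*y**2 + 4*y.
  f_x(P) = 10, f_y(P) = -23 (gradient nonzero, so P is smooth).
Step 3: tangent line at P: 10·(x − -3) + -23·(y − -2) = 0.
Expanding: 10*x - 23*y - 16 = 0.


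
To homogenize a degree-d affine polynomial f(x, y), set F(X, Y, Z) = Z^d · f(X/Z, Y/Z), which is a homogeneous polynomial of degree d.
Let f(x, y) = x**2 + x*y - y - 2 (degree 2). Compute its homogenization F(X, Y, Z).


F(X, Y, Z) = X**2 + X*Y - Y*Z - 2*Z**2

deg(f) = 2.
Substitute x = X/Z, y = Y/Z into f, then multiply by Z^2.
  monomial 1·x^2·y^0 ↦ 1·X^2·Y^0·Z^0.
  monomial 1·x^1·y^1 ↦ 1·X^1·Y^1·Z^0.
  monomial -1·x^0·y^1 ↦ -1·X^0·Y^1·Z^1.
  monomial -2·x^0·y^0 ↦ -2·X^0·Y^0·Z^2.
Collecting: F(X, Y, Z) = X**2 + X*Y - Y*Z - 2*Z**2.


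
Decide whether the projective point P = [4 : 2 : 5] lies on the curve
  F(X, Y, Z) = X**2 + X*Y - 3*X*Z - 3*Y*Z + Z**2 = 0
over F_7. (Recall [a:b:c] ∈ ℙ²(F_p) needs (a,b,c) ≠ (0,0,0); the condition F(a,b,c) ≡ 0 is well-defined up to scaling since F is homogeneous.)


F(4,2,5) ≡ 1 (mod 7); P is NOT on the curve.

Evaluate F(4, 2, 5) term-by-term (mod 7).
  X**2 ↦ 1·16·1·1 = 16
  X*Y ↦ 1·4·2·1 = 8
  -3*X*Z ↦ -3·4·1·5 = -60
  -3*Y*Z ↦ -3·1·2·5 = -30
  Z**2 ↦ 1·1·1·25 = 25
Sum: F(4, 2, 5) = (16) + (8) + (-60) + (-30) + (25) = -41.
Reducing mod 7: -41 ≡ 1 (mod 7).
Since F(a, b, c) ≡ 1 ≠ 0 (mod 7), P does NOT lie on the curve.


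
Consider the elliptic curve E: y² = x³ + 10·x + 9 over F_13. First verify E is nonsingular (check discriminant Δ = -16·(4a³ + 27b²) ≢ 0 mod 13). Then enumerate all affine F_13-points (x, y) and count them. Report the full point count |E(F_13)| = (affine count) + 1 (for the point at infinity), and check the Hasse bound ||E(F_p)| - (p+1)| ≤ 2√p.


Affine points = {(0, 3), (0, 10), (3, 1), (3, 12), (4, 3), (4, 10), (6, 5), (6, 8), (8, 4), (8, 9), (9, 3), (9, 10), (10, 2), (10, 11)}; affine count = 14; |E(F_13)| = 15.

Discriminant check: Δ ∝ 4a³ + 27b² = 4·10³ + 27·9² = 4·1000 + 27·81 ≡ 12 (mod 13). Nonzero ⇒ E is nonsingular.
For each x ∈ F_13, compute rhs = x³ + 10·x + 9 mod 13, then count y ∈ F_13 with y² ≡ rhs.
  x = 0: rhs = 9, matching y values: 3, 10 (2 points).
  x = 1: rhs = 7, matching y values: none (0 points).
  x = 2: rhs = 11, matching y values: none (0 points).
  x = 3: rhs = 1, matching y values: 1, 12 (2 points).
  x = 4: rhs = 9, matching y values: 3, 10 (2 points).
  x = 5: rhs = 2, matching y values: none (0 points).
  x = 6: rhs = 12, matching y values: 5, 8 (2 points).
  x = 7: rhs = 6, matching y values: none (0 points).
  x = 8: rhs = 3, matching y values: 4, 9 (2 points).
  x = 9: rhs = 9, matching y values: 3, 10 (2 points).
  x = 10: rhs = 4, matching y values: 2, 11 (2 points).
  x = 11: rhs = 7, matching y values: none (0 points).
  x = 12: rhs = 11, matching y values: none (0 points).
Total affine count: 14.
Full point count |E(F_13)| = 14 + 1 = 15.
Hasse bound: |15 − (13+1)| = |1| = 1 ≤ 2√13 ≈ 7.2111 ✓.


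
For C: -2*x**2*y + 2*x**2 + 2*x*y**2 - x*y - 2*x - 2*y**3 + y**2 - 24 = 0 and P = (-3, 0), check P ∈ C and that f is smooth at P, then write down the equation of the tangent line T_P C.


Tangent line at P: -14*x - 15*y - 42 = 0.

Step 1: f(-3, 0) = 0, so P lies on C.
Step 2: partial derivatives
  f_x(x, y) = -4*x*y + 4*x + 2*y**2 - y - 2, f_y(x, y) = -2*x**2 + 4*x*y - x - 6*y**2 + 2*y.
  f_x(P) = -14, f_y(P) = -15 (gradient nonzero, so P is smooth).
Step 3: tangent line at P: -14·(x − -3) + -15·(y − 0) = 0.
Expanding: -14*x - 15*y - 42 = 0.


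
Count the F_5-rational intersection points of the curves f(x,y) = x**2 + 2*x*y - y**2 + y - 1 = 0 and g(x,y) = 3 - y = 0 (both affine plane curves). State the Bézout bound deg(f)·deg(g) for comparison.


Common zeros: {(1, 3), (3, 3)}; count = 2; Bézout bound = 2.

deg(f) = 2, deg(g) = 1, so Bézout bound = 2.
Scan x ∈ F_5. For each x, list the y ∈ F_5 with f(x, y) ≡ 0 and those with g(x, y) ≡ 0 (mod 5); the common zeros in that column are the intersection.
  x = 0: f ≡ 0 at y ∈ ∅; g ≡ 0 at y ∈ {3}; common: ∅.
  x = 1: f ≡ 0 at y ∈ {0, 3}; g ≡ 0 at y ∈ {3}; common: {3}.
  x = 2: f ≡ 0 at y ∈ ∅; g ≡ 0 at y ∈ {3}; common: ∅.
  x = 3: f ≡ 0 at y ∈ {3, 4}; g ≡ 0 at y ∈ {3}; common: {3}.
  x = 4: f ≡ 0 at y ∈ {0, 4}; g ≡ 0 at y ∈ {3}; common: ∅.
Collecting: common zeros = {(1, 3), (3, 3)}, so the count is 2.
Comparison with the Bézout bound: 2 ≤ 2 = deg(f)·deg(g), as expected for curves with no common component (the bound is attained).


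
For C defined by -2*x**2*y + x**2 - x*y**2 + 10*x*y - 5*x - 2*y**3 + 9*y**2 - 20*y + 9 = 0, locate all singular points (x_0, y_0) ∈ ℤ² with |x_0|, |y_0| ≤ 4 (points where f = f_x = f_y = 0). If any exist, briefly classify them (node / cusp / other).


Singular points: {(2, 1)}; classification: node.

Compute partial derivatives:
  f_x = -4*x*y + 2*x - y**2 + 10*y - 5.
  f_y = -2*x**2 - 2*x*y + 10*x - 6*y**2 + 18*y - 20.
Scan x_0 ∈ {−4, ..., 4}. For each x_0, f_y(x_0, y) is a polynomial in y; find its integer roots y ∈ {−4, ..., 4}, then test f_x and f at those candidates.
  x = -4: f_y(-4, y) = -6*y**2 + 26*y - 92; no integer root y with |y| ≤ 4.
  x = -3: f_y(-3, y) = -6*y**2 + 24*y - 68; no integer root y with |y| ≤ 4.
  x = -2: f_y(-2, y) = -6*y**2 + 22*y - 48; no integer root y with |y| ≤ 4.
  x = -1: f_y(-1, y) = -6*y**2 + 20*y - 32; no integer root y with |y| ≤ 4.
  x = 0: f_y(0, y) = -6*y**2 + 18*y - 20; no integer root y with |y| ≤ 4.
  x = 1: f_y(1, y) = -6*y**2 + 16*y - 12; no integer root y with |y| ≤ 4.
  x = 2: f_y(2, y) = -6*y**2 + 14*y - 8; vanishes at y ∈ {1}. (2, 1): f_x = 0, f = 0 — SINGULAR.
  x = 3: f_y(3, y) = -6*y**2 + 12*y - 8; no integer root y with |y| ≤ 4.
  x = 4: f_y(4, y) = -6*y**2 + 10*y - 12; no integer root y with |y| ≤ 4.
Only singular point on the grid: (2, 1).
Classify: substitute x = 2 + u, y = 1 + v and expand: f = -2*u**2*v - u**2 - u*v**2 - 2*v**3 + v**2.
No constant or linear terms (consistent with a singular point). Quadratic part: -u**2 + v**2. Cubic part: -2*u**2*v - u*v**2 - 2*v**3.
The quadratic part v**2 - u**2 = (v − u)(v + u) splits into two distinct linear factors, so there are two distinct tangent lines y − 1 = ±(x − 2) — this is a node (ordinary double point).
Classification: node.


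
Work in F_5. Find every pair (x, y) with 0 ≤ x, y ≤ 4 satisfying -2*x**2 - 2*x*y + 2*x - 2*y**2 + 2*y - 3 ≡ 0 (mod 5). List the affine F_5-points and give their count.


Affine F_5-points: {(0, 3), (1, 1), (1, 4), (3, 0), (3, 3), (4, 1)}; count = 6.

For each of the 25 pairs (x, y) ∈ F_5², evaluate f(x, y) mod 5. Record the zeros.
  x = 0: [0↦2, 1↦2, 2↦3, 3↦0, 4↦3]  zeros at y ∈ {3}
  x = 1: [0↦2, 1↦0, 2↦4, 3↦4, 4↦0]  zeros at y ∈ {1, 4}
  x = 2: [0↦3, 1↦4, 2↦1, 3↦4, 4↦3]  zeros at y ∈ ∅
  x = 3: [0↦0, 1↦4, 2↦4, 3↦0, 4↦2]  zeros at y ∈ {0, 3}
  x = 4: [0↦3, 1↦0, 2↦3, 3↦2, 4↦2]  zeros at y ∈ {1}
Collecting zeros: affine points = {(0, 3), (1, 1), (1, 4), (3, 0), (3, 3), (4, 1)}.
Total count |C(F_5)_aff| = 6.


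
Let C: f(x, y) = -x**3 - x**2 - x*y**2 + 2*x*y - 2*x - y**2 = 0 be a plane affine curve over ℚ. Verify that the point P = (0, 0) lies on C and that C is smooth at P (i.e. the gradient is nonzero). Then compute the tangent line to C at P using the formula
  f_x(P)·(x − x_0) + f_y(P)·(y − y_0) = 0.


Tangent line at P: -2*x = 0.

Step 1: f(0, 0) = 0, so P lies on C.
Step 2: partial derivatives
  f_x(x, y) = -3*x**2 - 2*x - y**2 + 2*y - 2, f_y(x, y) = -2*x*y + 2*x - 2*y.
  f_x(P) = -2, f_y(P) = 0 (gradient nonzero, so P is smooth).
Step 3: tangent line at P: -2·(x − 0) + 0·(y − 0) = 0.
Expanding: -2*x = 0.


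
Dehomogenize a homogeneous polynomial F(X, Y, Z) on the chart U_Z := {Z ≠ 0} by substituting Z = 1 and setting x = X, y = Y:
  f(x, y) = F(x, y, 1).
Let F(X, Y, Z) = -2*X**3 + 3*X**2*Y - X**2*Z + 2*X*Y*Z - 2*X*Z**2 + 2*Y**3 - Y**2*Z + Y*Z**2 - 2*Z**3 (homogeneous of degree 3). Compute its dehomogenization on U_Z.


f(x, y) = -2*x**3 + 3*x**2*y - x**2 + 2*x*y - 2*x + 2*y**3 - y**2 + y - 2

On U_Z we set Z = 1. Each monomial c·X^i·Y^j·Z^k in F becomes c·x^i·y^j·1^k = c·x^i·y^j.
Substituting Z = 1: F(X, Y, 1) = -2*x**3 + 3*x**2*y - x**2 + 2*x*y - 2*x + 2*y**3 - y**2 + y - 2.
Note: deg(f) ≤ deg(F) = 3; strict inequality happens when F is divisible by Z (lost terms).


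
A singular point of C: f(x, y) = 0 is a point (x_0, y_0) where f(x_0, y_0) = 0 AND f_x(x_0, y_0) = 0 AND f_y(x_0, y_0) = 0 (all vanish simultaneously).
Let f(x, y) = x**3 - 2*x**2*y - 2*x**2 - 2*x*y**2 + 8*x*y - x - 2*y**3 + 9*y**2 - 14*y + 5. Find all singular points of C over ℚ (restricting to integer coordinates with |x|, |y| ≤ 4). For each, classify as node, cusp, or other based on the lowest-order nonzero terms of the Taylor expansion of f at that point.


Singular points: {(1, 1)}; classification: node.

Compute partial derivatives:
  f_x = 3*x**2 - 4*x*y - 4*x - 2*y**2 + 8*y - 1.
  f_y = -2*x**2 - 4*x*y + 8*x - 6*y**2 + 18*y - 14.
Scan x_0 ∈ {−4, ..., 4}. For each x_0, f_y(x_0, y) is a polynomial in y; find its integer roots y ∈ {−4, ..., 4}, then test f_x and f at those candidates.
  x = -4: f_y(-4, y) = -6*y**2 + 34*y - 78; no integer root y with |y| ≤ 4.
  x = -3: f_y(-3, y) = -6*y**2 + 30*y - 56; no integer root y with |y| ≤ 4.
  x = -2: f_y(-2, y) = -6*y**2 + 26*y - 38; no integer root y with |y| ≤ 4.
  x = -1: f_y(-1, y) = -6*y**2 + 22*y - 24; no integer root y with |y| ≤ 4.
  x = 0: f_y(0, y) = -6*y**2 + 18*y - 14; no integer root y with |y| ≤ 4.
  x = 1: f_y(1, y) = -6*y**2 + 14*y - 8; vanishes at y ∈ {1}. (1, 1): f_x = 0, f = 0 — SINGULAR.
  x = 2: f_y(2, y) = -6*y**2 + 10*y - 6; no integer root y with |y| ≤ 4.
  x = 3: f_y(3, y) = -6*y**2 + 6*y - 8; no integer root y with |y| ≤ 4.
  x = 4: f_y(4, y) = -6*y**2 + 2*y - 14; no integer root y with |y| ≤ 4.
Only singular point on the grid: (1, 1).
Classify: substitute x = 1 + u, y = 1 + v and expand: f = u**3 - 2*u**2*v - u**2 - 2*u*v**2 - 2*v**3 + v**2.
No constant or linear terms (consistent with a singular point). Quadratic part: -u**2 + v**2. Cubic part: u**3 - 2*u**2*v - 2*u*v**2 - 2*v**3.
The quadratic part v**2 - u**2 = (v − u)(v + u) splits into two distinct linear factors, so there are two distinct tangent lines y − 1 = ±(x − 1) — this is a node (ordinary double point).
Classification: node.


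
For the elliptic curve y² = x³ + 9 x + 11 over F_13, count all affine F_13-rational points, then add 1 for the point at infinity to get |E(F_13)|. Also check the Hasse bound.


Affine points = {(3, 0), (5, 5), (5, 8), (7, 1), (7, 12), (8, 6), (8, 7), (10, 3), (10, 10), (12, 1), (12, 12)}; affine count = 11; |E(F_13)| = 12.

Discriminant check: Δ ∝ 4a³ + 27b² = 4·9³ + 27·11² = 4·729 + 27·121 ≡ 8 (mod 13). Nonzero ⇒ E is nonsingular.
For each x ∈ F_13, compute rhs = x³ + 9·x + 11 mod 13, then count y ∈ F_13 with y² ≡ rhs.
  x = 0: rhs = 11, matching y values: none (0 points).
  x = 1: rhs = 8, matching y values: none (0 points).
  x = 2: rhs = 11, matching y values: none (0 points).
  x = 3: rhs = 0, matching y values: 0 (1 points).
  x = 4: rhs = 7, matching y values: none (0 points).
  x = 5: rhs = 12, matching y values: 5, 8 (2 points).
  x = 6: rhs = 8, matching y values: none (0 points).
  x = 7: rhs = 1, matching y values: 1, 12 (2 points).
  x = 8: rhs = 10, matching y values: 6, 7 (2 points).
  x = 9: rhs = 2, matching y values: none (0 points).
  x = 10: rhs = 9, matching y values: 3, 10 (2 points).
  x = 11: rhs = 11, matching y values: none (0 points).
  x = 12: rhs = 1, matching y values: 1, 12 (2 points).
Total affine count: 11.
Full point count |E(F_13)| = 11 + 1 = 12.
Hasse bound: |12 − (13+1)| = |-2| = 2 ≤ 2√13 ≈ 7.2111 ✓.


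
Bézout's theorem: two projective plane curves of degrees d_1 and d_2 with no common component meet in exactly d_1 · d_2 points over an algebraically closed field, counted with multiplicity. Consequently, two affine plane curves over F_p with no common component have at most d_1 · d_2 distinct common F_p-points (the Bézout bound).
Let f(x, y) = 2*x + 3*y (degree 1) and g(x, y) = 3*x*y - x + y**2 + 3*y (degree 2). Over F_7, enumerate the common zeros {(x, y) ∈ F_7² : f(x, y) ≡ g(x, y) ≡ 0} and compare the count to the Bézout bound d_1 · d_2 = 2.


Common zeros: {(0, 0)}; count = 1; Bézout bound = 2.

deg(f) = 1, deg(g) = 2, so Bézout bound = 2.
Scan x ∈ F_7. For each x, list the y ∈ F_7 with f(x, y) ≡ 0 and those with g(x, y) ≡ 0 (mod 7); the common zeros in that column are the intersection.
  x = 0: f ≡ 0 at y ∈ {0}; g ≡ 0 at y ∈ {0, 4}; common: {0}.
  x = 1: f ≡ 0 at y ∈ {4}; g ≡ 0 at y ∈ ∅; common: ∅.
  x = 2: f ≡ 0 at y ∈ {1}; g ≡ 0 at y ∈ ∅; common: ∅.
  x = 3: f ≡ 0 at y ∈ {5}; g ≡ 0 at y ∈ {3, 6}; common: ∅.
  x = 4: f ≡ 0 at y ∈ {2}; g ≡ 0 at y ∈ ∅; common: ∅.
  x = 5: f ≡ 0 at y ∈ {6}; g ≡ 0 at y ∈ {1, 2}; common: ∅.
  x = 6: f ≡ 0 at y ∈ {3}; g ≡ 0 at y ∈ ∅; common: ∅.
Collecting: common zeros = {(0, 0)}, so the count is 1.
Comparison with the Bézout bound: 1 ≤ 2 = deg(f)·deg(g), as expected for curves with no common component (the affine F_7-count falls short of the bound because intersections may lie at infinity, over extension fields, or carry multiplicity).


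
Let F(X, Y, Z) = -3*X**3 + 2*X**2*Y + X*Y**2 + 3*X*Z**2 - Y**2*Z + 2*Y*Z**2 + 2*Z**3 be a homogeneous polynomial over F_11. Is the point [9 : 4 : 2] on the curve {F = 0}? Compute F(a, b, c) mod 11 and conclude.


F(9,4,2) ≡ 5 (mod 11); P is NOT on the curve.

Evaluate F(9, 4, 2) term-by-term (mod 11).
  -3*X**3 ↦ -3·729·1·1 = -2187
  2*X**2*Y ↦ 2·81·4·1 = 648
  X*Y**2 ↦ 1·9·16·1 = 144
  3*X*Z**2 ↦ 3·9·1·4 = 108
  -Y**2*Z ↦ -1·1·16·2 = -32
  2*Y*Z**2 ↦ 2·1·4·4 = 32
  2*Z**3 ↦ 2·1·1·8 = 16
Sum: F(9, 4, 2) = (-2187) + (648) + (144) + (108) + (-32) + (32) + (16) = -1271.
Reducing mod 11: -1271 ≡ 5 (mod 11).
Since F(a, b, c) ≡ 5 ≠ 0 (mod 11), P does NOT lie on the curve.


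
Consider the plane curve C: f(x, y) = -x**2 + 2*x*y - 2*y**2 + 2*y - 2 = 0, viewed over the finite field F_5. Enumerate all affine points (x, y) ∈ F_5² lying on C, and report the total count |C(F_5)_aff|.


Affine F_5-points: {(3, 1), (3, 3), (4, 1), (4, 4)}; count = 4.

For each of the 25 pairs (x, y) ∈ F_5², evaluate f(x, y) mod 5. Record the zeros.
  x = 0: [0↦3, 1↦3, 2↦4, 3↦1, 4↦4]  zeros at y ∈ ∅
  x = 1: [0↦2, 1↦4, 2↦2, 3↦1, 4↦1]  zeros at y ∈ ∅
  x = 2: [0↦4, 1↦3, 2↦3, 3↦4, 4↦1]  zeros at y ∈ ∅
  x = 3: [0↦4, 1↦0, 2↦2, 3↦0, 4↦4]  zeros at y ∈ {1, 3}
  x = 4: [0↦2, 1↦0, 2↦4, 3↦4, 4↦0]  zeros at y ∈ {1, 4}
Collecting zeros: affine points = {(3, 1), (3, 3), (4, 1), (4, 4)}.
Total count |C(F_5)_aff| = 4.


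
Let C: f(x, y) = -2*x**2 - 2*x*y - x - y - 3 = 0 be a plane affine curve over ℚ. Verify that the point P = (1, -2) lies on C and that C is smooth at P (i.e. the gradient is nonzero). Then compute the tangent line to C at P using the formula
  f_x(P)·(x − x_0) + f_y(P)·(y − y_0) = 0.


Tangent line at P: -x - 3*y - 5 = 0.

Step 1: f(1, -2) = 0, so P lies on C.
Step 2: partial derivatives
  f_x(x, y) = -4*x - 2*y - 1, f_y(x, y) = -2*x - 1.
  f_x(P) = -1, f_y(P) = -3 (gradient nonzero, so P is smooth).
Step 3: tangent line at P: -1·(x − 1) + -3·(y − -2) = 0.
Expanding: -x - 3*y - 5 = 0.


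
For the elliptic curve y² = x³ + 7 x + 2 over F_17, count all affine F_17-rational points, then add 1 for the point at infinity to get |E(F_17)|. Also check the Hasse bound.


Affine points = {(0, 6), (0, 11), (3, 4), (3, 13), (4, 3), (4, 14), (5, 3), (5, 14), (8, 3), (8, 14), (10, 1), (10, 16), (11, 4), (11, 13)}; affine count = 14; |E(F_17)| = 15.

Discriminant check: Δ ∝ 4a³ + 27b² = 4·7³ + 27·2² = 4·343 + 27·4 ≡ 1 (mod 17). Nonzero ⇒ E is nonsingular.
For each x ∈ F_17, compute rhs = x³ + 7·x + 2 mod 17, then count y ∈ F_17 with y² ≡ rhs.
  x = 0: rhs = 2, matching y values: 6, 11 (2 points).
  x = 1: rhs = 10, matching y values: none (0 points).
  x = 2: rhs = 7, matching y values: none (0 points).
  x = 3: rhs = 16, matching y values: 4, 13 (2 points).
  x = 4: rhs = 9, matching y values: 3, 14 (2 points).
  x = 5: rhs = 9, matching y values: 3, 14 (2 points).
  x = 6: rhs = 5, matching y values: none (0 points).
  x = 7: rhs = 3, matching y values: none (0 points).
  x = 8: rhs = 9, matching y values: 3, 14 (2 points).
  x = 9: rhs = 12, matching y values: none (0 points).
  x = 10: rhs = 1, matching y values: 1, 16 (2 points).
  x = 11: rhs = 16, matching y values: 4, 13 (2 points).
  x = 12: rhs = 12, matching y values: none (0 points).
  x = 13: rhs = 12, matching y values: none (0 points).
  x = 14: rhs = 5, matching y values: none (0 points).
  x = 15: rhs = 14, matching y values: none (0 points).
  x = 16: rhs = 11, matching y values: none (0 points).
Total affine count: 14.
Full point count |E(F_17)| = 14 + 1 = 15.
Hasse bound: |15 − (17+1)| = |-3| = 3 ≤ 2√17 ≈ 8.2462 ✓.


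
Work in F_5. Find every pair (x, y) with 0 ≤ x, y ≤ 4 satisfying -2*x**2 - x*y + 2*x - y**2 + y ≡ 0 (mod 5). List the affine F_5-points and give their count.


Affine F_5-points: {(0, 0), (0, 1), (1, 0), (2, 2), (3, 1), (3, 2)}; count = 6.

For each of the 25 pairs (x, y) ∈ F_5², evaluate f(x, y) mod 5. Record the zeros.
  x = 0: [0↦0, 1↦0, 2↦3, 3↦4, 4↦3]  zeros at y ∈ {0, 1}
  x = 1: [0↦0, 1↦4, 2↦1, 3↦1, 4↦4]  zeros at y ∈ {0}
  x = 2: [0↦1, 1↦4, 2↦0, 3↦4, 4↦1]  zeros at y ∈ {2}
  x = 3: [0↦3, 1↦0, 2↦0, 3↦3, 4↦4]  zeros at y ∈ {1, 2}
  x = 4: [0↦1, 1↦2, 2↦1, 3↦3, 4↦3]  zeros at y ∈ ∅
Collecting zeros: affine points = {(0, 0), (0, 1), (1, 0), (2, 2), (3, 1), (3, 2)}.
Total count |C(F_5)_aff| = 6.


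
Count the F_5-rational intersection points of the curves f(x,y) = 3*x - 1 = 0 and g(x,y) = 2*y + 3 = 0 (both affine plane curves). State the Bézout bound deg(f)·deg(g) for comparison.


Common zeros: {(2, 1)}; count = 1; Bézout bound = 1.

deg(f) = 1, deg(g) = 1, so Bézout bound = 1.
Scan x ∈ F_5. For each x, list the y ∈ F_5 with f(x, y) ≡ 0 and those with g(x, y) ≡ 0 (mod 5); the common zeros in that column are the intersection.
  x = 0: f ≡ 0 at y ∈ ∅; g ≡ 0 at y ∈ {1}; common: ∅.
  x = 1: f ≡ 0 at y ∈ ∅; g ≡ 0 at y ∈ {1}; common: ∅.
  x = 2: f ≡ 0 at y ∈ {0, 1, 2, 3, 4}; g ≡ 0 at y ∈ {1}; common: {1}.
  x = 3: f ≡ 0 at y ∈ ∅; g ≡ 0 at y ∈ {1}; common: ∅.
  x = 4: f ≡ 0 at y ∈ ∅; g ≡ 0 at y ∈ {1}; common: ∅.
Collecting: common zeros = {(2, 1)}, so the count is 1.
Comparison with the Bézout bound: 1 ≤ 1 = deg(f)·deg(g), as expected for curves with no common component (the bound is attained).


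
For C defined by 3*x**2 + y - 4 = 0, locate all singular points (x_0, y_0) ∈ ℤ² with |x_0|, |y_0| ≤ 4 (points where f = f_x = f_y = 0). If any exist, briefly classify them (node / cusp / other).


No singular points in the scanned grid; C is smooth there.

Compute partial derivatives:
  f_x = 6*x.
  f_y = 1.
f_y = 1 is a nonzero constant, so f_y never vanishes: no point (x, y) can satisfy f = f_x = f_y = 0. In particular no (x, y) ∈ {−4, ..., 4}² is singular; the curve is smooth.


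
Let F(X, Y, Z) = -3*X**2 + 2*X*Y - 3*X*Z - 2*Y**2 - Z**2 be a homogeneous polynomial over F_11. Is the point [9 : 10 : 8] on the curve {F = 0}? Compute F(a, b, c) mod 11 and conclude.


F(9,10,8) ≡ 7 (mod 11); P is NOT on the curve.

Evaluate F(9, 10, 8) term-by-term (mod 11).
  -3*X**2 ↦ -3·81·1·1 = -243
  2*X*Y ↦ 2·9·10·1 = 180
  -3*X*Z ↦ -3·9·1·8 = -216
  -2*Y**2 ↦ -2·1·100·1 = -200
  -Z**2 ↦ -1·1·1·64 = -64
Sum: F(9, 10, 8) = (-243) + (180) + (-216) + (-200) + (-64) = -543.
Reducing mod 11: -543 ≡ 7 (mod 11).
Since F(a, b, c) ≡ 7 ≠ 0 (mod 11), P does NOT lie on the curve.


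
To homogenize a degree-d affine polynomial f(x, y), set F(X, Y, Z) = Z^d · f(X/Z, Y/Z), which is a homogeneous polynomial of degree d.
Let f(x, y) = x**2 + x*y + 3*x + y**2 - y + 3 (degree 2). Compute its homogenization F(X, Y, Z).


F(X, Y, Z) = X**2 + X*Y + 3*X*Z + Y**2 - Y*Z + 3*Z**2

deg(f) = 2.
Substitute x = X/Z, y = Y/Z into f, then multiply by Z^2.
  monomial 1·x^2·y^0 ↦ 1·X^2·Y^0·Z^0.
  monomial 1·x^1·y^1 ↦ 1·X^1·Y^1·Z^0.
  monomial 3·x^1·y^0 ↦ 3·X^1·Y^0·Z^1.
  monomial 1·x^0·y^2 ↦ 1·X^0·Y^2·Z^0.
  monomial -1·x^0·y^1 ↦ -1·X^0·Y^1·Z^1.
  monomial 3·x^0·y^0 ↦ 3·X^0·Y^0·Z^2.
Collecting: F(X, Y, Z) = X**2 + X*Y + 3*X*Z + Y**2 - Y*Z + 3*Z**2.


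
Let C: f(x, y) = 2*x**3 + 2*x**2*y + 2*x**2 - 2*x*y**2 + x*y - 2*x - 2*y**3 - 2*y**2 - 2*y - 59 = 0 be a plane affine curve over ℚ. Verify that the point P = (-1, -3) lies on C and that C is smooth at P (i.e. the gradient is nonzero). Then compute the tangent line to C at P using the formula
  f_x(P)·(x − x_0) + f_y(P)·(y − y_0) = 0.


Tangent line at P: -9*x - 55*y - 174 = 0.

Step 1: f(-1, -3) = 0, so P lies on C.
Step 2: partial derivatives
  f_x(x, y) = 6*x**2 + 4*x*y + 4*x - 2*y**2 + y - 2, f_y(x, y) = 2*x**2 - 4*x*y + x - 6*y**2 - 4*y - 2.
  f_x(P) = -9, f_y(P) = -55 (gradient nonzero, so P is smooth).
Step 3: tangent line at P: -9·(x − -1) + -55·(y − -3) = 0.
Expanding: -9*x - 55*y - 174 = 0.


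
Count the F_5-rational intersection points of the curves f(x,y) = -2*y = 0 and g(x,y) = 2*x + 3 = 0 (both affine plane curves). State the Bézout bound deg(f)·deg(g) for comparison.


Common zeros: {(1, 0)}; count = 1; Bézout bound = 1.

deg(f) = 1, deg(g) = 1, so Bézout bound = 1.
Scan x ∈ F_5. For each x, list the y ∈ F_5 with f(x, y) ≡ 0 and those with g(x, y) ≡ 0 (mod 5); the common zeros in that column are the intersection.
  x = 0: f ≡ 0 at y ∈ {0}; g ≡ 0 at y ∈ ∅; common: ∅.
  x = 1: f ≡ 0 at y ∈ {0}; g ≡ 0 at y ∈ {0, 1, 2, 3, 4}; common: {0}.
  x = 2: f ≡ 0 at y ∈ {0}; g ≡ 0 at y ∈ ∅; common: ∅.
  x = 3: f ≡ 0 at y ∈ {0}; g ≡ 0 at y ∈ ∅; common: ∅.
  x = 4: f ≡ 0 at y ∈ {0}; g ≡ 0 at y ∈ ∅; common: ∅.
Collecting: common zeros = {(1, 0)}, so the count is 1.
Comparison with the Bézout bound: 1 ≤ 1 = deg(f)·deg(g), as expected for curves with no common component (the bound is attained).


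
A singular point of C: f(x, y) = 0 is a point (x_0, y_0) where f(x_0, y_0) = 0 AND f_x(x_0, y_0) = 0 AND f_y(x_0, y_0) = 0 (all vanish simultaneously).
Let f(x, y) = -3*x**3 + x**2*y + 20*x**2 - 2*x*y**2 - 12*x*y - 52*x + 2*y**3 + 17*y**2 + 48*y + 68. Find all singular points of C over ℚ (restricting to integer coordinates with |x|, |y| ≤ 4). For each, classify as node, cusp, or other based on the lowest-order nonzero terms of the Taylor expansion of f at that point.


Singular points: {(2, -2)}; classification: cusp.

Compute partial derivatives:
  f_x = -9*x**2 + 2*x*y + 40*x - 2*y**2 - 12*y - 52.
  f_y = x**2 - 4*x*y - 12*x + 6*y**2 + 34*y + 48.
Scan x_0 ∈ {−4, ..., 4}. For each x_0, f_y(x_0, y) is a polynomial in y; find its integer roots y ∈ {−4, ..., 4}, then test f_x and f at those candidates.
  x = -4: f_y(-4, y) = 6*y**2 + 50*y + 112; no integer root y with |y| ≤ 4.
  x = -3: f_y(-3, y) = 6*y**2 + 46*y + 93; no integer root y with |y| ≤ 4.
  x = -2: f_y(-2, y) = 6*y**2 + 42*y + 76; no integer root y with |y| ≤ 4.
  x = -1: f_y(-1, y) = 6*y**2 + 38*y + 61; no integer root y with |y| ≤ 4.
  x = 0: f_y(0, y) = 6*y**2 + 34*y + 48; vanishes at y ∈ {-3}. (0, -3): f_x = -34 ≠ 0.
  x = 1: f_y(1, y) = 6*y**2 + 30*y + 37; no integer root y with |y| ≤ 4.
  x = 2: f_y(2, y) = 6*y**2 + 26*y + 28; vanishes at y ∈ {-2}. (2, -2): f_x = 0, f = 0 — SINGULAR.
  x = 3: f_y(3, y) = 6*y**2 + 22*y + 21; no integer root y with |y| ≤ 4.
  x = 4: f_y(4, y) = 6*y**2 + 18*y + 16; no integer root y with |y| ≤ 4.
Only singular point on the grid: (2, -2).
Classify: substitute x = 2 + u, y = -2 + v and expand: f = -3*u**3 + u**2*v - 2*u*v**2 + 2*v**3 + v**2.
No constant or linear terms (consistent with a singular point). Quadratic part: v**2. Cubic part: -3*u**3 + u**2*v - 2*u*v**2 + 2*v**3.
The quadratic part v**2 is a perfect square, so there is a single (double) tangent line v = 0, i.e. y = -2. Restricting the cubic part to that line (v = 0) leaves -3*u**3 ≠ 0, so f is not divisible by v and the branch is v² ≈ 3*u**3 to lowest order — this is a cusp.
Classification: cusp.
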